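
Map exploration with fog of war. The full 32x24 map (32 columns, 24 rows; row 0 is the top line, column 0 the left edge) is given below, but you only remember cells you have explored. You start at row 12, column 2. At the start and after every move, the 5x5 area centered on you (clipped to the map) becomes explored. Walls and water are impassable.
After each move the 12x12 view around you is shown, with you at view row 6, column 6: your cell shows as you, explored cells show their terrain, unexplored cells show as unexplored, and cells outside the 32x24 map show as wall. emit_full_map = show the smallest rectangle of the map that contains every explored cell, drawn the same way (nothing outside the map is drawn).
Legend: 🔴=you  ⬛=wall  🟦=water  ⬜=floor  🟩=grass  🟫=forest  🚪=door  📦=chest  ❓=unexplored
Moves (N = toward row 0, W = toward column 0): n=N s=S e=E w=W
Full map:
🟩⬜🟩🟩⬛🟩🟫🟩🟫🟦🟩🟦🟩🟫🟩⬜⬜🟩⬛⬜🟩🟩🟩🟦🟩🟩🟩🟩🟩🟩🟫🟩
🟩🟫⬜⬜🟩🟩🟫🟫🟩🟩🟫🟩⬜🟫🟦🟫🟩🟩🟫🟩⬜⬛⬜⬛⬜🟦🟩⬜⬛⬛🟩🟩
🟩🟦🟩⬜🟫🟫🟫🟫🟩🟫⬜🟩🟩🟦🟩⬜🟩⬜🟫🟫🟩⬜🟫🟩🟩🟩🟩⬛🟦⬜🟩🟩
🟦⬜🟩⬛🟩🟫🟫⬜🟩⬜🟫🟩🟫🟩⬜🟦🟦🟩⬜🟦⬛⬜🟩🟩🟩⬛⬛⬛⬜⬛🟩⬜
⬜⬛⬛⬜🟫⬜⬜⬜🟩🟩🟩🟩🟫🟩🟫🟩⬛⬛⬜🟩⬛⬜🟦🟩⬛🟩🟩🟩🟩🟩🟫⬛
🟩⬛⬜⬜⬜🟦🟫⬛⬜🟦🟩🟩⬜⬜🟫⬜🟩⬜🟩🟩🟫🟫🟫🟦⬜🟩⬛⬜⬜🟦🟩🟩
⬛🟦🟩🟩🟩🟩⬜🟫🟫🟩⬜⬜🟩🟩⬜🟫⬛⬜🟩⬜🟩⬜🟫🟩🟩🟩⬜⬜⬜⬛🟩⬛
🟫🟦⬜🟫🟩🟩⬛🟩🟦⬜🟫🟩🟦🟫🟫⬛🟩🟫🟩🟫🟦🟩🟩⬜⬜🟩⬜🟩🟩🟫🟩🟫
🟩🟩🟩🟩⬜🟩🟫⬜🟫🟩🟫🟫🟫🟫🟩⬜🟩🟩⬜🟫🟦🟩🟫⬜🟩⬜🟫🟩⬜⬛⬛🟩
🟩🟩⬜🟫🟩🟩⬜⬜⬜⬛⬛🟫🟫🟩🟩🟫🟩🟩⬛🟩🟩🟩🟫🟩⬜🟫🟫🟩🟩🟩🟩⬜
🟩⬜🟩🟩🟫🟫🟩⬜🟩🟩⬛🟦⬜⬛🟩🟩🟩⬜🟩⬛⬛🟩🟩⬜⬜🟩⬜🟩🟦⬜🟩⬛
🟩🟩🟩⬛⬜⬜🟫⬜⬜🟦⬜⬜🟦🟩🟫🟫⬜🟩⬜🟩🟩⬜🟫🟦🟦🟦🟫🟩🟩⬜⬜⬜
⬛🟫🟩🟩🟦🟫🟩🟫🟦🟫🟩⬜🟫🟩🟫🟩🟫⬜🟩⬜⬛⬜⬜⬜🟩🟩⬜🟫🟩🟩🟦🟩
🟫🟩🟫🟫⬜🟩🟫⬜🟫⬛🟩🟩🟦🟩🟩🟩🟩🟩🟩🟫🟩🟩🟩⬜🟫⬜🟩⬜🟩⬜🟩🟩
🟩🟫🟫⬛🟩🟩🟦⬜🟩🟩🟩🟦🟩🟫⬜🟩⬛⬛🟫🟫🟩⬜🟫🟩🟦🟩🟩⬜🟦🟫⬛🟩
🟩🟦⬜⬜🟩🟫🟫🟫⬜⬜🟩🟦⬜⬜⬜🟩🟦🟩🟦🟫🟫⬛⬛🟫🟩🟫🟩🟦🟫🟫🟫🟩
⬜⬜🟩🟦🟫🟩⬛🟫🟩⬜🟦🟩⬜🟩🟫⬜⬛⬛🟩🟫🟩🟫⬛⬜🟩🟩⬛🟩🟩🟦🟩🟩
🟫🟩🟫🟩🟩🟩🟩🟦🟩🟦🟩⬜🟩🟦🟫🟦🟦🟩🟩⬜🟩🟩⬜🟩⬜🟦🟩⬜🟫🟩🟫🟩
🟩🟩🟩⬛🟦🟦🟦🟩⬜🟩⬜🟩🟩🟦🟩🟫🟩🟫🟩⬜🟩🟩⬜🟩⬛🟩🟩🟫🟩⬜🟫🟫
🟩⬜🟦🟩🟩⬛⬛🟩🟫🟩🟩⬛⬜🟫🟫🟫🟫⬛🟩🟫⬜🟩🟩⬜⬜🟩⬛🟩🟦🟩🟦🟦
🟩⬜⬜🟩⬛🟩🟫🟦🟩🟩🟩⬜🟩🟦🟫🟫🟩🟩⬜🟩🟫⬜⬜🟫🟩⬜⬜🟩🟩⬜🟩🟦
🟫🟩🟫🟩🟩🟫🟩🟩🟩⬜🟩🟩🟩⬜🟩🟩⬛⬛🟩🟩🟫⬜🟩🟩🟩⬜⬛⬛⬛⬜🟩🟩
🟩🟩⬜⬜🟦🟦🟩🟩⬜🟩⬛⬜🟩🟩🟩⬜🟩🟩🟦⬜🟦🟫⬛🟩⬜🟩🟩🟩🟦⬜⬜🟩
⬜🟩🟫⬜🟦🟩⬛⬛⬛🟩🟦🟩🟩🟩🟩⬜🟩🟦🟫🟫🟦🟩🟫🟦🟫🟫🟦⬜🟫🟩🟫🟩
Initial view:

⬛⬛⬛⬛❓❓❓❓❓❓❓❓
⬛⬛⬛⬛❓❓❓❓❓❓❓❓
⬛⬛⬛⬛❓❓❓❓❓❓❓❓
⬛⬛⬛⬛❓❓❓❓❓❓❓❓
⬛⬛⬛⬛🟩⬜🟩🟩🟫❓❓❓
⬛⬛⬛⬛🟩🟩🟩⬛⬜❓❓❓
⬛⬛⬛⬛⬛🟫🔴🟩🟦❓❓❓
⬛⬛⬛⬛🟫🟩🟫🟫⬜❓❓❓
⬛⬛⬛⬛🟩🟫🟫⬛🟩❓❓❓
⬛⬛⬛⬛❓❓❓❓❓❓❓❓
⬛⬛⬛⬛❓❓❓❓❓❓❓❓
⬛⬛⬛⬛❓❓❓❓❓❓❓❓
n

⬛⬛⬛⬛❓❓❓❓❓❓❓❓
⬛⬛⬛⬛❓❓❓❓❓❓❓❓
⬛⬛⬛⬛❓❓❓❓❓❓❓❓
⬛⬛⬛⬛❓❓❓❓❓❓❓❓
⬛⬛⬛⬛🟩🟩⬜🟫🟩❓❓❓
⬛⬛⬛⬛🟩⬜🟩🟩🟫❓❓❓
⬛⬛⬛⬛🟩🟩🔴⬛⬜❓❓❓
⬛⬛⬛⬛⬛🟫🟩🟩🟦❓❓❓
⬛⬛⬛⬛🟫🟩🟫🟫⬜❓❓❓
⬛⬛⬛⬛🟩🟫🟫⬛🟩❓❓❓
⬛⬛⬛⬛❓❓❓❓❓❓❓❓
⬛⬛⬛⬛❓❓❓❓❓❓❓❓

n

⬛⬛⬛⬛❓❓❓❓❓❓❓❓
⬛⬛⬛⬛❓❓❓❓❓❓❓❓
⬛⬛⬛⬛❓❓❓❓❓❓❓❓
⬛⬛⬛⬛❓❓❓❓❓❓❓❓
⬛⬛⬛⬛🟩🟩🟩🟩⬜❓❓❓
⬛⬛⬛⬛🟩🟩⬜🟫🟩❓❓❓
⬛⬛⬛⬛🟩⬜🔴🟩🟫❓❓❓
⬛⬛⬛⬛🟩🟩🟩⬛⬜❓❓❓
⬛⬛⬛⬛⬛🟫🟩🟩🟦❓❓❓
⬛⬛⬛⬛🟫🟩🟫🟫⬜❓❓❓
⬛⬛⬛⬛🟩🟫🟫⬛🟩❓❓❓
⬛⬛⬛⬛❓❓❓❓❓❓❓❓

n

⬛⬛⬛⬛❓❓❓❓❓❓❓❓
⬛⬛⬛⬛❓❓❓❓❓❓❓❓
⬛⬛⬛⬛❓❓❓❓❓❓❓❓
⬛⬛⬛⬛❓❓❓❓❓❓❓❓
⬛⬛⬛⬛🟫🟦⬜🟫🟩❓❓❓
⬛⬛⬛⬛🟩🟩🟩🟩⬜❓❓❓
⬛⬛⬛⬛🟩🟩🔴🟫🟩❓❓❓
⬛⬛⬛⬛🟩⬜🟩🟩🟫❓❓❓
⬛⬛⬛⬛🟩🟩🟩⬛⬜❓❓❓
⬛⬛⬛⬛⬛🟫🟩🟩🟦❓❓❓
⬛⬛⬛⬛🟫🟩🟫🟫⬜❓❓❓
⬛⬛⬛⬛🟩🟫🟫⬛🟩❓❓❓

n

⬛⬛⬛⬛❓❓❓❓❓❓❓❓
⬛⬛⬛⬛❓❓❓❓❓❓❓❓
⬛⬛⬛⬛❓❓❓❓❓❓❓❓
⬛⬛⬛⬛❓❓❓❓❓❓❓❓
⬛⬛⬛⬛⬛🟦🟩🟩🟩❓❓❓
⬛⬛⬛⬛🟫🟦⬜🟫🟩❓❓❓
⬛⬛⬛⬛🟩🟩🔴🟩⬜❓❓❓
⬛⬛⬛⬛🟩🟩⬜🟫🟩❓❓❓
⬛⬛⬛⬛🟩⬜🟩🟩🟫❓❓❓
⬛⬛⬛⬛🟩🟩🟩⬛⬜❓❓❓
⬛⬛⬛⬛⬛🟫🟩🟩🟦❓❓❓
⬛⬛⬛⬛🟫🟩🟫🟫⬜❓❓❓

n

⬛⬛⬛⬛❓❓❓❓❓❓❓❓
⬛⬛⬛⬛❓❓❓❓❓❓❓❓
⬛⬛⬛⬛❓❓❓❓❓❓❓❓
⬛⬛⬛⬛❓❓❓❓❓❓❓❓
⬛⬛⬛⬛🟩⬛⬜⬜⬜❓❓❓
⬛⬛⬛⬛⬛🟦🟩🟩🟩❓❓❓
⬛⬛⬛⬛🟫🟦🔴🟫🟩❓❓❓
⬛⬛⬛⬛🟩🟩🟩🟩⬜❓❓❓
⬛⬛⬛⬛🟩🟩⬜🟫🟩❓❓❓
⬛⬛⬛⬛🟩⬜🟩🟩🟫❓❓❓
⬛⬛⬛⬛🟩🟩🟩⬛⬜❓❓❓
⬛⬛⬛⬛⬛🟫🟩🟩🟦❓❓❓

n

⬛⬛⬛⬛❓❓❓❓❓❓❓❓
⬛⬛⬛⬛❓❓❓❓❓❓❓❓
⬛⬛⬛⬛❓❓❓❓❓❓❓❓
⬛⬛⬛⬛❓❓❓❓❓❓❓❓
⬛⬛⬛⬛⬜⬛⬛⬜🟫❓❓❓
⬛⬛⬛⬛🟩⬛⬜⬜⬜❓❓❓
⬛⬛⬛⬛⬛🟦🔴🟩🟩❓❓❓
⬛⬛⬛⬛🟫🟦⬜🟫🟩❓❓❓
⬛⬛⬛⬛🟩🟩🟩🟩⬜❓❓❓
⬛⬛⬛⬛🟩🟩⬜🟫🟩❓❓❓
⬛⬛⬛⬛🟩⬜🟩🟩🟫❓❓❓
⬛⬛⬛⬛🟩🟩🟩⬛⬜❓❓❓

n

⬛⬛⬛⬛⬛⬛⬛⬛⬛⬛⬛⬛
⬛⬛⬛⬛❓❓❓❓❓❓❓❓
⬛⬛⬛⬛❓❓❓❓❓❓❓❓
⬛⬛⬛⬛❓❓❓❓❓❓❓❓
⬛⬛⬛⬛🟦⬜🟩⬛🟩❓❓❓
⬛⬛⬛⬛⬜⬛⬛⬜🟫❓❓❓
⬛⬛⬛⬛🟩⬛🔴⬜⬜❓❓❓
⬛⬛⬛⬛⬛🟦🟩🟩🟩❓❓❓
⬛⬛⬛⬛🟫🟦⬜🟫🟩❓❓❓
⬛⬛⬛⬛🟩🟩🟩🟩⬜❓❓❓
⬛⬛⬛⬛🟩🟩⬜🟫🟩❓❓❓
⬛⬛⬛⬛🟩⬜🟩🟩🟫❓❓❓

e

⬛⬛⬛⬛⬛⬛⬛⬛⬛⬛⬛⬛
⬛⬛⬛❓❓❓❓❓❓❓❓❓
⬛⬛⬛❓❓❓❓❓❓❓❓❓
⬛⬛⬛❓❓❓❓❓❓❓❓❓
⬛⬛⬛🟦⬜🟩⬛🟩🟫❓❓❓
⬛⬛⬛⬜⬛⬛⬜🟫⬜❓❓❓
⬛⬛⬛🟩⬛⬜🔴⬜🟦❓❓❓
⬛⬛⬛⬛🟦🟩🟩🟩🟩❓❓❓
⬛⬛⬛🟫🟦⬜🟫🟩🟩❓❓❓
⬛⬛⬛🟩🟩🟩🟩⬜❓❓❓❓
⬛⬛⬛🟩🟩⬜🟫🟩❓❓❓❓
⬛⬛⬛🟩⬜🟩🟩🟫❓❓❓❓

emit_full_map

🟦⬜🟩⬛🟩🟫
⬜⬛⬛⬜🟫⬜
🟩⬛⬜🔴⬜🟦
⬛🟦🟩🟩🟩🟩
🟫🟦⬜🟫🟩🟩
🟩🟩🟩🟩⬜❓
🟩🟩⬜🟫🟩❓
🟩⬜🟩🟩🟫❓
🟩🟩🟩⬛⬜❓
⬛🟫🟩🟩🟦❓
🟫🟩🟫🟫⬜❓
🟩🟫🟫⬛🟩❓

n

⬛⬛⬛⬛⬛⬛⬛⬛⬛⬛⬛⬛
⬛⬛⬛⬛⬛⬛⬛⬛⬛⬛⬛⬛
⬛⬛⬛❓❓❓❓❓❓❓❓❓
⬛⬛⬛❓❓❓❓❓❓❓❓❓
⬛⬛⬛❓🟦🟩⬜🟫🟫❓❓❓
⬛⬛⬛🟦⬜🟩⬛🟩🟫❓❓❓
⬛⬛⬛⬜⬛⬛🔴🟫⬜❓❓❓
⬛⬛⬛🟩⬛⬜⬜⬜🟦❓❓❓
⬛⬛⬛⬛🟦🟩🟩🟩🟩❓❓❓
⬛⬛⬛🟫🟦⬜🟫🟩🟩❓❓❓
⬛⬛⬛🟩🟩🟩🟩⬜❓❓❓❓
⬛⬛⬛🟩🟩⬜🟫🟩❓❓❓❓

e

⬛⬛⬛⬛⬛⬛⬛⬛⬛⬛⬛⬛
⬛⬛⬛⬛⬛⬛⬛⬛⬛⬛⬛⬛
⬛⬛❓❓❓❓❓❓❓❓❓❓
⬛⬛❓❓❓❓❓❓❓❓❓❓
⬛⬛❓🟦🟩⬜🟫🟫🟫❓❓❓
⬛⬛🟦⬜🟩⬛🟩🟫🟫❓❓❓
⬛⬛⬜⬛⬛⬜🔴⬜⬜❓❓❓
⬛⬛🟩⬛⬜⬜⬜🟦🟫❓❓❓
⬛⬛⬛🟦🟩🟩🟩🟩⬜❓❓❓
⬛⬛🟫🟦⬜🟫🟩🟩❓❓❓❓
⬛⬛🟩🟩🟩🟩⬜❓❓❓❓❓
⬛⬛🟩🟩⬜🟫🟩❓❓❓❓❓

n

⬛⬛⬛⬛⬛⬛⬛⬛⬛⬛⬛⬛
⬛⬛⬛⬛⬛⬛⬛⬛⬛⬛⬛⬛
⬛⬛⬛⬛⬛⬛⬛⬛⬛⬛⬛⬛
⬛⬛❓❓❓❓❓❓❓❓❓❓
⬛⬛❓❓⬜⬜🟩🟩🟫❓❓❓
⬛⬛❓🟦🟩⬜🟫🟫🟫❓❓❓
⬛⬛🟦⬜🟩⬛🔴🟫🟫❓❓❓
⬛⬛⬜⬛⬛⬜🟫⬜⬜❓❓❓
⬛⬛🟩⬛⬜⬜⬜🟦🟫❓❓❓
⬛⬛⬛🟦🟩🟩🟩🟩⬜❓❓❓
⬛⬛🟫🟦⬜🟫🟩🟩❓❓❓❓
⬛⬛🟩🟩🟩🟩⬜❓❓❓❓❓

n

⬛⬛⬛⬛⬛⬛⬛⬛⬛⬛⬛⬛
⬛⬛⬛⬛⬛⬛⬛⬛⬛⬛⬛⬛
⬛⬛⬛⬛⬛⬛⬛⬛⬛⬛⬛⬛
⬛⬛⬛⬛⬛⬛⬛⬛⬛⬛⬛⬛
⬛⬛❓❓🟩🟩⬛🟩🟫❓❓❓
⬛⬛❓❓⬜⬜🟩🟩🟫❓❓❓
⬛⬛❓🟦🟩⬜🔴🟫🟫❓❓❓
⬛⬛🟦⬜🟩⬛🟩🟫🟫❓❓❓
⬛⬛⬜⬛⬛⬜🟫⬜⬜❓❓❓
⬛⬛🟩⬛⬜⬜⬜🟦🟫❓❓❓
⬛⬛⬛🟦🟩🟩🟩🟩⬜❓❓❓
⬛⬛🟫🟦⬜🟫🟩🟩❓❓❓❓

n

⬛⬛⬛⬛⬛⬛⬛⬛⬛⬛⬛⬛
⬛⬛⬛⬛⬛⬛⬛⬛⬛⬛⬛⬛
⬛⬛⬛⬛⬛⬛⬛⬛⬛⬛⬛⬛
⬛⬛⬛⬛⬛⬛⬛⬛⬛⬛⬛⬛
⬛⬛⬛⬛⬛⬛⬛⬛⬛⬛⬛⬛
⬛⬛❓❓🟩🟩⬛🟩🟫❓❓❓
⬛⬛❓❓⬜⬜🔴🟩🟫❓❓❓
⬛⬛❓🟦🟩⬜🟫🟫🟫❓❓❓
⬛⬛🟦⬜🟩⬛🟩🟫🟫❓❓❓
⬛⬛⬜⬛⬛⬜🟫⬜⬜❓❓❓
⬛⬛🟩⬛⬜⬜⬜🟦🟫❓❓❓
⬛⬛⬛🟦🟩🟩🟩🟩⬜❓❓❓

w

⬛⬛⬛⬛⬛⬛⬛⬛⬛⬛⬛⬛
⬛⬛⬛⬛⬛⬛⬛⬛⬛⬛⬛⬛
⬛⬛⬛⬛⬛⬛⬛⬛⬛⬛⬛⬛
⬛⬛⬛⬛⬛⬛⬛⬛⬛⬛⬛⬛
⬛⬛⬛⬛⬛⬛⬛⬛⬛⬛⬛⬛
⬛⬛⬛❓⬜🟩🟩⬛🟩🟫❓❓
⬛⬛⬛❓🟫⬜🔴🟩🟩🟫❓❓
⬛⬛⬛❓🟦🟩⬜🟫🟫🟫❓❓
⬛⬛⬛🟦⬜🟩⬛🟩🟫🟫❓❓
⬛⬛⬛⬜⬛⬛⬜🟫⬜⬜❓❓
⬛⬛⬛🟩⬛⬜⬜⬜🟦🟫❓❓
⬛⬛⬛⬛🟦🟩🟩🟩🟩⬜❓❓

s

⬛⬛⬛⬛⬛⬛⬛⬛⬛⬛⬛⬛
⬛⬛⬛⬛⬛⬛⬛⬛⬛⬛⬛⬛
⬛⬛⬛⬛⬛⬛⬛⬛⬛⬛⬛⬛
⬛⬛⬛⬛⬛⬛⬛⬛⬛⬛⬛⬛
⬛⬛⬛❓⬜🟩🟩⬛🟩🟫❓❓
⬛⬛⬛❓🟫⬜⬜🟩🟩🟫❓❓
⬛⬛⬛❓🟦🟩🔴🟫🟫🟫❓❓
⬛⬛⬛🟦⬜🟩⬛🟩🟫🟫❓❓
⬛⬛⬛⬜⬛⬛⬜🟫⬜⬜❓❓
⬛⬛⬛🟩⬛⬜⬜⬜🟦🟫❓❓
⬛⬛⬛⬛🟦🟩🟩🟩🟩⬜❓❓
⬛⬛⬛🟫🟦⬜🟫🟩🟩❓❓❓

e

⬛⬛⬛⬛⬛⬛⬛⬛⬛⬛⬛⬛
⬛⬛⬛⬛⬛⬛⬛⬛⬛⬛⬛⬛
⬛⬛⬛⬛⬛⬛⬛⬛⬛⬛⬛⬛
⬛⬛⬛⬛⬛⬛⬛⬛⬛⬛⬛⬛
⬛⬛❓⬜🟩🟩⬛🟩🟫❓❓❓
⬛⬛❓🟫⬜⬜🟩🟩🟫❓❓❓
⬛⬛❓🟦🟩⬜🔴🟫🟫❓❓❓
⬛⬛🟦⬜🟩⬛🟩🟫🟫❓❓❓
⬛⬛⬜⬛⬛⬜🟫⬜⬜❓❓❓
⬛⬛🟩⬛⬜⬜⬜🟦🟫❓❓❓
⬛⬛⬛🟦🟩🟩🟩🟩⬜❓❓❓
⬛⬛🟫🟦⬜🟫🟩🟩❓❓❓❓

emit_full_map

❓⬜🟩🟩⬛🟩🟫
❓🟫⬜⬜🟩🟩🟫
❓🟦🟩⬜🔴🟫🟫
🟦⬜🟩⬛🟩🟫🟫
⬜⬛⬛⬜🟫⬜⬜
🟩⬛⬜⬜⬜🟦🟫
⬛🟦🟩🟩🟩🟩⬜
🟫🟦⬜🟫🟩🟩❓
🟩🟩🟩🟩⬜❓❓
🟩🟩⬜🟫🟩❓❓
🟩⬜🟩🟩🟫❓❓
🟩🟩🟩⬛⬜❓❓
⬛🟫🟩🟩🟦❓❓
🟫🟩🟫🟫⬜❓❓
🟩🟫🟫⬛🟩❓❓

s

⬛⬛⬛⬛⬛⬛⬛⬛⬛⬛⬛⬛
⬛⬛⬛⬛⬛⬛⬛⬛⬛⬛⬛⬛
⬛⬛⬛⬛⬛⬛⬛⬛⬛⬛⬛⬛
⬛⬛❓⬜🟩🟩⬛🟩🟫❓❓❓
⬛⬛❓🟫⬜⬜🟩🟩🟫❓❓❓
⬛⬛❓🟦🟩⬜🟫🟫🟫❓❓❓
⬛⬛🟦⬜🟩⬛🔴🟫🟫❓❓❓
⬛⬛⬜⬛⬛⬜🟫⬜⬜❓❓❓
⬛⬛🟩⬛⬜⬜⬜🟦🟫❓❓❓
⬛⬛⬛🟦🟩🟩🟩🟩⬜❓❓❓
⬛⬛🟫🟦⬜🟫🟩🟩❓❓❓❓
⬛⬛🟩🟩🟩🟩⬜❓❓❓❓❓

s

⬛⬛⬛⬛⬛⬛⬛⬛⬛⬛⬛⬛
⬛⬛⬛⬛⬛⬛⬛⬛⬛⬛⬛⬛
⬛⬛❓⬜🟩🟩⬛🟩🟫❓❓❓
⬛⬛❓🟫⬜⬜🟩🟩🟫❓❓❓
⬛⬛❓🟦🟩⬜🟫🟫🟫❓❓❓
⬛⬛🟦⬜🟩⬛🟩🟫🟫❓❓❓
⬛⬛⬜⬛⬛⬜🔴⬜⬜❓❓❓
⬛⬛🟩⬛⬜⬜⬜🟦🟫❓❓❓
⬛⬛⬛🟦🟩🟩🟩🟩⬜❓❓❓
⬛⬛🟫🟦⬜🟫🟩🟩❓❓❓❓
⬛⬛🟩🟩🟩🟩⬜❓❓❓❓❓
⬛⬛🟩🟩⬜🟫🟩❓❓❓❓❓

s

⬛⬛⬛⬛⬛⬛⬛⬛⬛⬛⬛⬛
⬛⬛❓⬜🟩🟩⬛🟩🟫❓❓❓
⬛⬛❓🟫⬜⬜🟩🟩🟫❓❓❓
⬛⬛❓🟦🟩⬜🟫🟫🟫❓❓❓
⬛⬛🟦⬜🟩⬛🟩🟫🟫❓❓❓
⬛⬛⬜⬛⬛⬜🟫⬜⬜❓❓❓
⬛⬛🟩⬛⬜⬜🔴🟦🟫❓❓❓
⬛⬛⬛🟦🟩🟩🟩🟩⬜❓❓❓
⬛⬛🟫🟦⬜🟫🟩🟩⬛❓❓❓
⬛⬛🟩🟩🟩🟩⬜❓❓❓❓❓
⬛⬛🟩🟩⬜🟫🟩❓❓❓❓❓
⬛⬛🟩⬜🟩🟩🟫❓❓❓❓❓

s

⬛⬛❓⬜🟩🟩⬛🟩🟫❓❓❓
⬛⬛❓🟫⬜⬜🟩🟩🟫❓❓❓
⬛⬛❓🟦🟩⬜🟫🟫🟫❓❓❓
⬛⬛🟦⬜🟩⬛🟩🟫🟫❓❓❓
⬛⬛⬜⬛⬛⬜🟫⬜⬜❓❓❓
⬛⬛🟩⬛⬜⬜⬜🟦🟫❓❓❓
⬛⬛⬛🟦🟩🟩🔴🟩⬜❓❓❓
⬛⬛🟫🟦⬜🟫🟩🟩⬛❓❓❓
⬛⬛🟩🟩🟩🟩⬜🟩🟫❓❓❓
⬛⬛🟩🟩⬜🟫🟩❓❓❓❓❓
⬛⬛🟩⬜🟩🟩🟫❓❓❓❓❓
⬛⬛🟩🟩🟩⬛⬜❓❓❓❓❓

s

⬛⬛❓🟫⬜⬜🟩🟩🟫❓❓❓
⬛⬛❓🟦🟩⬜🟫🟫🟫❓❓❓
⬛⬛🟦⬜🟩⬛🟩🟫🟫❓❓❓
⬛⬛⬜⬛⬛⬜🟫⬜⬜❓❓❓
⬛⬛🟩⬛⬜⬜⬜🟦🟫❓❓❓
⬛⬛⬛🟦🟩🟩🟩🟩⬜❓❓❓
⬛⬛🟫🟦⬜🟫🔴🟩⬛❓❓❓
⬛⬛🟩🟩🟩🟩⬜🟩🟫❓❓❓
⬛⬛🟩🟩⬜🟫🟩🟩⬜❓❓❓
⬛⬛🟩⬜🟩🟩🟫❓❓❓❓❓
⬛⬛🟩🟩🟩⬛⬜❓❓❓❓❓
⬛⬛⬛🟫🟩🟩🟦❓❓❓❓❓

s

⬛⬛❓🟦🟩⬜🟫🟫🟫❓❓❓
⬛⬛🟦⬜🟩⬛🟩🟫🟫❓❓❓
⬛⬛⬜⬛⬛⬜🟫⬜⬜❓❓❓
⬛⬛🟩⬛⬜⬜⬜🟦🟫❓❓❓
⬛⬛⬛🟦🟩🟩🟩🟩⬜❓❓❓
⬛⬛🟫🟦⬜🟫🟩🟩⬛❓❓❓
⬛⬛🟩🟩🟩🟩🔴🟩🟫❓❓❓
⬛⬛🟩🟩⬜🟫🟩🟩⬜❓❓❓
⬛⬛🟩⬜🟩🟩🟫🟫🟩❓❓❓
⬛⬛🟩🟩🟩⬛⬜❓❓❓❓❓
⬛⬛⬛🟫🟩🟩🟦❓❓❓❓❓
⬛⬛🟫🟩🟫🟫⬜❓❓❓❓❓

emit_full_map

❓⬜🟩🟩⬛🟩🟫
❓🟫⬜⬜🟩🟩🟫
❓🟦🟩⬜🟫🟫🟫
🟦⬜🟩⬛🟩🟫🟫
⬜⬛⬛⬜🟫⬜⬜
🟩⬛⬜⬜⬜🟦🟫
⬛🟦🟩🟩🟩🟩⬜
🟫🟦⬜🟫🟩🟩⬛
🟩🟩🟩🟩🔴🟩🟫
🟩🟩⬜🟫🟩🟩⬜
🟩⬜🟩🟩🟫🟫🟩
🟩🟩🟩⬛⬜❓❓
⬛🟫🟩🟩🟦❓❓
🟫🟩🟫🟫⬜❓❓
🟩🟫🟫⬛🟩❓❓


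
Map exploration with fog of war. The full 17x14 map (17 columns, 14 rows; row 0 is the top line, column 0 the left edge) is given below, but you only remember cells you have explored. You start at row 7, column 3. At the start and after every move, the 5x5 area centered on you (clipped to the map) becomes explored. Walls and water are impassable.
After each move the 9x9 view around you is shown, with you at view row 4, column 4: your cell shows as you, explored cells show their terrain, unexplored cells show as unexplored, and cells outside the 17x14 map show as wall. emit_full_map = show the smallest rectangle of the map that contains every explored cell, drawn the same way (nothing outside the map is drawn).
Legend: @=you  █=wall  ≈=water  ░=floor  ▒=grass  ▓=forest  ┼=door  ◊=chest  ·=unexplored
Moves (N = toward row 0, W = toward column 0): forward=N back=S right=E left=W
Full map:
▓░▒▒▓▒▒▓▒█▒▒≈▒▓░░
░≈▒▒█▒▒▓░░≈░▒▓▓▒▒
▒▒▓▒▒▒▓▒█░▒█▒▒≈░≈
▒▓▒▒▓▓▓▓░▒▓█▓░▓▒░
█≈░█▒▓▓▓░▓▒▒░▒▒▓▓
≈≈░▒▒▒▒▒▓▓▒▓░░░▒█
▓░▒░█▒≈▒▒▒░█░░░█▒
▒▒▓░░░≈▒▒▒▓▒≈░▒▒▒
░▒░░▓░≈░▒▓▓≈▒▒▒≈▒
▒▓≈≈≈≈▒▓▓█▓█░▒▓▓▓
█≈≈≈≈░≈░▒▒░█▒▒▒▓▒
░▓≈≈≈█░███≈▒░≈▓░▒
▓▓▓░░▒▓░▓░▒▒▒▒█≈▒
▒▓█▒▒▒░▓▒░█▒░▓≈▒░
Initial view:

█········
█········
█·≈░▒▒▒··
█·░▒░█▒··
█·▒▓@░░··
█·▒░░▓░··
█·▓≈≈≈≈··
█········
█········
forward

█········
█········
█·≈░█▒▓··
█·≈░▒▒▒··
█·░▒@█▒··
█·▒▓░░░··
█·▒░░▓░··
█·▓≈≈≈≈··
█········

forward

█········
█········
█·▓▒▒▓▓··
█·≈░█▒▓··
█·≈░@▒▒··
█·░▒░█▒··
█·▒▓░░░··
█·▒░░▓░··
█·▓≈≈≈≈··

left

██·······
██·······
██▒▓▒▒▓▓·
███≈░█▒▓·
██≈≈@▒▒▒·
██▓░▒░█▒·
██▒▒▓░░░·
██·▒░░▓░·
██·▓≈≈≈≈·

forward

██·······
██·······
██▒▒▓▒▒··
██▒▓▒▒▓▓·
███≈@█▒▓·
██≈≈░▒▒▒·
██▓░▒░█▒·
██▒▒▓░░░·
██·▒░░▓░·

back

██·······
██▒▒▓▒▒··
██▒▓▒▒▓▓·
███≈░█▒▓·
██≈≈@▒▒▒·
██▓░▒░█▒·
██▒▒▓░░░·
██·▒░░▓░·
██·▓≈≈≈≈·

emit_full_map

▒▒▓▒▒·
▒▓▒▒▓▓
█≈░█▒▓
≈≈@▒▒▒
▓░▒░█▒
▒▒▓░░░
·▒░░▓░
·▓≈≈≈≈

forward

██·······
██·······
██▒▒▓▒▒··
██▒▓▒▒▓▓·
███≈@█▒▓·
██≈≈░▒▒▒·
██▓░▒░█▒·
██▒▒▓░░░·
██·▒░░▓░·

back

██·······
██▒▒▓▒▒··
██▒▓▒▒▓▓·
███≈░█▒▓·
██≈≈@▒▒▒·
██▓░▒░█▒·
██▒▒▓░░░·
██·▒░░▓░·
██·▓≈≈≈≈·


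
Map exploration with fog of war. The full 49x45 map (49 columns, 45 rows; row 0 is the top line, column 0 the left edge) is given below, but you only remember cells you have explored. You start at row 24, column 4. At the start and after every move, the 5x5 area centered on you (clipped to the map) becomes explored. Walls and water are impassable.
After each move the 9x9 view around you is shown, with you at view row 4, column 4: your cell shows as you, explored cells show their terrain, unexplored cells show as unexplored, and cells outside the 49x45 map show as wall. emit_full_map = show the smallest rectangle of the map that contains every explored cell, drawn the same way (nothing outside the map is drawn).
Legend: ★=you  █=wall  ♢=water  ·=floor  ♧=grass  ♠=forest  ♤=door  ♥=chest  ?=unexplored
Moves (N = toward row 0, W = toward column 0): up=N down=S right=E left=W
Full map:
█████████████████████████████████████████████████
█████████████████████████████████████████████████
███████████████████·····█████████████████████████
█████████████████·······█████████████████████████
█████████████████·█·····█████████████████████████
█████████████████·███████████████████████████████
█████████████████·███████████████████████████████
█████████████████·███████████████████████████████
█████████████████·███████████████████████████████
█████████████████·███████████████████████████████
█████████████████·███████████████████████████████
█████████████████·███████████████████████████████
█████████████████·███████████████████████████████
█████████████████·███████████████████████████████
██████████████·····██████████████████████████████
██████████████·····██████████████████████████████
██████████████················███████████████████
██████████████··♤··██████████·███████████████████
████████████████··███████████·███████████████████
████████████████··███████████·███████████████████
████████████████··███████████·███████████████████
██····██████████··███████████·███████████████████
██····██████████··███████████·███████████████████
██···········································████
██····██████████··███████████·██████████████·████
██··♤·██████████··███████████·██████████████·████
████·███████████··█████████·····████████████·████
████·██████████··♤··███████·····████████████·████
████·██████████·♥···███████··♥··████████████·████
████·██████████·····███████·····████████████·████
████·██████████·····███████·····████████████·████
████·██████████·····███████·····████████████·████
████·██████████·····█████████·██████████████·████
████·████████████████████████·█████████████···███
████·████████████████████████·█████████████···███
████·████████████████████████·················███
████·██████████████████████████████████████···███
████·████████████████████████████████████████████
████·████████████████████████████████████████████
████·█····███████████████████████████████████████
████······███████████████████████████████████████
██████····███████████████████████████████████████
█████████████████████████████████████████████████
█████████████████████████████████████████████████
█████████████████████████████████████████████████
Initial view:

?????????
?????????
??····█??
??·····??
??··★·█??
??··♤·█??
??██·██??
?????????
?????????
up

?????????
?????????
??····█??
??····█??
??··★··??
??····█??
??··♤·█??
??██·██??
?????????

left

█????????
█????????
█?█····█?
█?█····█?
█?█·★···?
█?█····█?
█?█··♤·█?
█??██·██?
█????????

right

?????????
?????????
?█····█??
?█····█??
?█··★··??
?█····█??
?█··♤·█??
??██·██??
?????????

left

█????????
█????????
█?█····█?
█?█····█?
█?█·★···?
█?█····█?
█?█··♤·█?
█??██·██?
█????????

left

██???????
██???????
████····█
████····█
████★····
████····█
████··♤·█
██??██·██
██???????

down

██???????
████····█
████····█
████·····
████★···█
████··♤·█
██████·██
██???????
██???????

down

████····█
████····█
████·····
████····█
████★·♤·█
██████·██
██████·??
██???????
██???????

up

██???????
████····█
████····█
████·····
████★···█
████··♤·█
██████·██
██████·??
██???????

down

████····█
████····█
████·····
████····█
████★·♤·█
██████·██
██████·??
██???????
██???????

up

██???????
████····█
████····█
████·····
████★···█
████··♤·█
██████·██
██████·??
██???????

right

█????????
███····█?
███····█?
███·····?
███·★··█?
███··♤·█?
█████·██?
█████·???
█????????


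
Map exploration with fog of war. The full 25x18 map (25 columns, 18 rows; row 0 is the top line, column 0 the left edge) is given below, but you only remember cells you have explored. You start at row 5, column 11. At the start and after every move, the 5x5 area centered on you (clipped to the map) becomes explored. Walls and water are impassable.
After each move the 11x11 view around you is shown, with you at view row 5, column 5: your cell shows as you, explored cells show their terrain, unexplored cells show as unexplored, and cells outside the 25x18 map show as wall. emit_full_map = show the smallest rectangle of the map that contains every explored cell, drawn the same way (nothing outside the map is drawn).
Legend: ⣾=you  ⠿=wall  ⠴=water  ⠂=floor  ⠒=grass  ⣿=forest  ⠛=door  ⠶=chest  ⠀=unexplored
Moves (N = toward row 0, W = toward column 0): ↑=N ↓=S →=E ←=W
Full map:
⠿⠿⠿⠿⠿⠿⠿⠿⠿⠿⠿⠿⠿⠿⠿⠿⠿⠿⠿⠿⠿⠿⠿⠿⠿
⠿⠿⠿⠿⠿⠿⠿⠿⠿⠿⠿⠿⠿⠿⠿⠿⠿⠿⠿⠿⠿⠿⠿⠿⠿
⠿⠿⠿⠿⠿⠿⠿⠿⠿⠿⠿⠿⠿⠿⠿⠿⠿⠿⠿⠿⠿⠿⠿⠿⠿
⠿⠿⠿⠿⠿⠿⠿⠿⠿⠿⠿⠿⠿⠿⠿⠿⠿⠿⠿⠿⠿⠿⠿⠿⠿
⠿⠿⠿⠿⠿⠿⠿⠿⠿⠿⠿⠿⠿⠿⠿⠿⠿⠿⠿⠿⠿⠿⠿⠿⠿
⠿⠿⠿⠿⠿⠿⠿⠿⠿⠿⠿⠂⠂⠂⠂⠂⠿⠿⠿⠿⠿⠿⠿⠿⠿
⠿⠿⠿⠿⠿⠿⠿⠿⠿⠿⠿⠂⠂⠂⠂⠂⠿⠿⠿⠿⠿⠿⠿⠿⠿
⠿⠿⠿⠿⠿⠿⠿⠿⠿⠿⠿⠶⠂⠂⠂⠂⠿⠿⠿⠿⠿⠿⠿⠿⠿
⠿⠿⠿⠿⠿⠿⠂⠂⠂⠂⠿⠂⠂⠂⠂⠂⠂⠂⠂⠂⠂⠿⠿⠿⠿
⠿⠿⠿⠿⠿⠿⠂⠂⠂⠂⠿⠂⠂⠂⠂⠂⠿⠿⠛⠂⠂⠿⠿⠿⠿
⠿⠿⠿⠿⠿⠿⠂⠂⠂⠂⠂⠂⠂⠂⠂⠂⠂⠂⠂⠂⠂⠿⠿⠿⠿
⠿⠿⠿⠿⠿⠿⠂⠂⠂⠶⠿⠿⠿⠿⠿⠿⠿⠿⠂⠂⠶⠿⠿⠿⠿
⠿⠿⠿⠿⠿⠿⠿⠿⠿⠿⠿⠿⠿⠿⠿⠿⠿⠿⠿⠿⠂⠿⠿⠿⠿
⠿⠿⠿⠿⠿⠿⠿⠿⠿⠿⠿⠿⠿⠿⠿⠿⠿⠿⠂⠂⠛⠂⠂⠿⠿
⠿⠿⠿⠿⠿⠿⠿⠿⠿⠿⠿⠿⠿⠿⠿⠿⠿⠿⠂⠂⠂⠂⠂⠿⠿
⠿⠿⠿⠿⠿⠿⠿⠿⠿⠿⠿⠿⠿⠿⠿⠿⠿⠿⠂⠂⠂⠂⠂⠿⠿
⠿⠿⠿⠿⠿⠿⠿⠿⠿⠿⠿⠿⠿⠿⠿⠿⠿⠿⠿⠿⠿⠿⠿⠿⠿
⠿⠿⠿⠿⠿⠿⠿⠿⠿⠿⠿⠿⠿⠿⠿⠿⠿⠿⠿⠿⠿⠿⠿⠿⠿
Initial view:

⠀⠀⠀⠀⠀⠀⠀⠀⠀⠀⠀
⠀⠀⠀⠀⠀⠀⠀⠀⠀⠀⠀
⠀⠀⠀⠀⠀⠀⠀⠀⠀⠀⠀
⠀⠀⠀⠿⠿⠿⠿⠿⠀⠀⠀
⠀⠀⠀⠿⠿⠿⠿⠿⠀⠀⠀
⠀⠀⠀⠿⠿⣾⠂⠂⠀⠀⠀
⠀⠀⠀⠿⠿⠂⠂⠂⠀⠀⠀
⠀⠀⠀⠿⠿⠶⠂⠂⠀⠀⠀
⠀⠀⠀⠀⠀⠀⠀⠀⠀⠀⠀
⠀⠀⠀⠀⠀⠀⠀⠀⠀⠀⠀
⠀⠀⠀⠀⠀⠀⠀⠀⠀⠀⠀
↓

⠀⠀⠀⠀⠀⠀⠀⠀⠀⠀⠀
⠀⠀⠀⠀⠀⠀⠀⠀⠀⠀⠀
⠀⠀⠀⠿⠿⠿⠿⠿⠀⠀⠀
⠀⠀⠀⠿⠿⠿⠿⠿⠀⠀⠀
⠀⠀⠀⠿⠿⠂⠂⠂⠀⠀⠀
⠀⠀⠀⠿⠿⣾⠂⠂⠀⠀⠀
⠀⠀⠀⠿⠿⠶⠂⠂⠀⠀⠀
⠀⠀⠀⠂⠿⠂⠂⠂⠀⠀⠀
⠀⠀⠀⠀⠀⠀⠀⠀⠀⠀⠀
⠀⠀⠀⠀⠀⠀⠀⠀⠀⠀⠀
⠀⠀⠀⠀⠀⠀⠀⠀⠀⠀⠀

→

⠀⠀⠀⠀⠀⠀⠀⠀⠀⠀⠀
⠀⠀⠀⠀⠀⠀⠀⠀⠀⠀⠀
⠀⠀⠿⠿⠿⠿⠿⠀⠀⠀⠀
⠀⠀⠿⠿⠿⠿⠿⠿⠀⠀⠀
⠀⠀⠿⠿⠂⠂⠂⠂⠀⠀⠀
⠀⠀⠿⠿⠂⣾⠂⠂⠀⠀⠀
⠀⠀⠿⠿⠶⠂⠂⠂⠀⠀⠀
⠀⠀⠂⠿⠂⠂⠂⠂⠀⠀⠀
⠀⠀⠀⠀⠀⠀⠀⠀⠀⠀⠀
⠀⠀⠀⠀⠀⠀⠀⠀⠀⠀⠀
⠀⠀⠀⠀⠀⠀⠀⠀⠀⠀⠀

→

⠀⠀⠀⠀⠀⠀⠀⠀⠀⠀⠀
⠀⠀⠀⠀⠀⠀⠀⠀⠀⠀⠀
⠀⠿⠿⠿⠿⠿⠀⠀⠀⠀⠀
⠀⠿⠿⠿⠿⠿⠿⠿⠀⠀⠀
⠀⠿⠿⠂⠂⠂⠂⠂⠀⠀⠀
⠀⠿⠿⠂⠂⣾⠂⠂⠀⠀⠀
⠀⠿⠿⠶⠂⠂⠂⠂⠀⠀⠀
⠀⠂⠿⠂⠂⠂⠂⠂⠀⠀⠀
⠀⠀⠀⠀⠀⠀⠀⠀⠀⠀⠀
⠀⠀⠀⠀⠀⠀⠀⠀⠀⠀⠀
⠀⠀⠀⠀⠀⠀⠀⠀⠀⠀⠀

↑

⠀⠀⠀⠀⠀⠀⠀⠀⠀⠀⠀
⠀⠀⠀⠀⠀⠀⠀⠀⠀⠀⠀
⠀⠀⠀⠀⠀⠀⠀⠀⠀⠀⠀
⠀⠿⠿⠿⠿⠿⠿⠿⠀⠀⠀
⠀⠿⠿⠿⠿⠿⠿⠿⠀⠀⠀
⠀⠿⠿⠂⠂⣾⠂⠂⠀⠀⠀
⠀⠿⠿⠂⠂⠂⠂⠂⠀⠀⠀
⠀⠿⠿⠶⠂⠂⠂⠂⠀⠀⠀
⠀⠂⠿⠂⠂⠂⠂⠂⠀⠀⠀
⠀⠀⠀⠀⠀⠀⠀⠀⠀⠀⠀
⠀⠀⠀⠀⠀⠀⠀⠀⠀⠀⠀

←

⠀⠀⠀⠀⠀⠀⠀⠀⠀⠀⠀
⠀⠀⠀⠀⠀⠀⠀⠀⠀⠀⠀
⠀⠀⠀⠀⠀⠀⠀⠀⠀⠀⠀
⠀⠀⠿⠿⠿⠿⠿⠿⠿⠀⠀
⠀⠀⠿⠿⠿⠿⠿⠿⠿⠀⠀
⠀⠀⠿⠿⠂⣾⠂⠂⠂⠀⠀
⠀⠀⠿⠿⠂⠂⠂⠂⠂⠀⠀
⠀⠀⠿⠿⠶⠂⠂⠂⠂⠀⠀
⠀⠀⠂⠿⠂⠂⠂⠂⠂⠀⠀
⠀⠀⠀⠀⠀⠀⠀⠀⠀⠀⠀
⠀⠀⠀⠀⠀⠀⠀⠀⠀⠀⠀

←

⠀⠀⠀⠀⠀⠀⠀⠀⠀⠀⠀
⠀⠀⠀⠀⠀⠀⠀⠀⠀⠀⠀
⠀⠀⠀⠀⠀⠀⠀⠀⠀⠀⠀
⠀⠀⠀⠿⠿⠿⠿⠿⠿⠿⠀
⠀⠀⠀⠿⠿⠿⠿⠿⠿⠿⠀
⠀⠀⠀⠿⠿⣾⠂⠂⠂⠂⠀
⠀⠀⠀⠿⠿⠂⠂⠂⠂⠂⠀
⠀⠀⠀⠿⠿⠶⠂⠂⠂⠂⠀
⠀⠀⠀⠂⠿⠂⠂⠂⠂⠂⠀
⠀⠀⠀⠀⠀⠀⠀⠀⠀⠀⠀
⠀⠀⠀⠀⠀⠀⠀⠀⠀⠀⠀

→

⠀⠀⠀⠀⠀⠀⠀⠀⠀⠀⠀
⠀⠀⠀⠀⠀⠀⠀⠀⠀⠀⠀
⠀⠀⠀⠀⠀⠀⠀⠀⠀⠀⠀
⠀⠀⠿⠿⠿⠿⠿⠿⠿⠀⠀
⠀⠀⠿⠿⠿⠿⠿⠿⠿⠀⠀
⠀⠀⠿⠿⠂⣾⠂⠂⠂⠀⠀
⠀⠀⠿⠿⠂⠂⠂⠂⠂⠀⠀
⠀⠀⠿⠿⠶⠂⠂⠂⠂⠀⠀
⠀⠀⠂⠿⠂⠂⠂⠂⠂⠀⠀
⠀⠀⠀⠀⠀⠀⠀⠀⠀⠀⠀
⠀⠀⠀⠀⠀⠀⠀⠀⠀⠀⠀

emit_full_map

⠿⠿⠿⠿⠿⠿⠿
⠿⠿⠿⠿⠿⠿⠿
⠿⠿⠂⣾⠂⠂⠂
⠿⠿⠂⠂⠂⠂⠂
⠿⠿⠶⠂⠂⠂⠂
⠂⠿⠂⠂⠂⠂⠂

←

⠀⠀⠀⠀⠀⠀⠀⠀⠀⠀⠀
⠀⠀⠀⠀⠀⠀⠀⠀⠀⠀⠀
⠀⠀⠀⠀⠀⠀⠀⠀⠀⠀⠀
⠀⠀⠀⠿⠿⠿⠿⠿⠿⠿⠀
⠀⠀⠀⠿⠿⠿⠿⠿⠿⠿⠀
⠀⠀⠀⠿⠿⣾⠂⠂⠂⠂⠀
⠀⠀⠀⠿⠿⠂⠂⠂⠂⠂⠀
⠀⠀⠀⠿⠿⠶⠂⠂⠂⠂⠀
⠀⠀⠀⠂⠿⠂⠂⠂⠂⠂⠀
⠀⠀⠀⠀⠀⠀⠀⠀⠀⠀⠀
⠀⠀⠀⠀⠀⠀⠀⠀⠀⠀⠀

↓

⠀⠀⠀⠀⠀⠀⠀⠀⠀⠀⠀
⠀⠀⠀⠀⠀⠀⠀⠀⠀⠀⠀
⠀⠀⠀⠿⠿⠿⠿⠿⠿⠿⠀
⠀⠀⠀⠿⠿⠿⠿⠿⠿⠿⠀
⠀⠀⠀⠿⠿⠂⠂⠂⠂⠂⠀
⠀⠀⠀⠿⠿⣾⠂⠂⠂⠂⠀
⠀⠀⠀⠿⠿⠶⠂⠂⠂⠂⠀
⠀⠀⠀⠂⠿⠂⠂⠂⠂⠂⠀
⠀⠀⠀⠀⠀⠀⠀⠀⠀⠀⠀
⠀⠀⠀⠀⠀⠀⠀⠀⠀⠀⠀
⠀⠀⠀⠀⠀⠀⠀⠀⠀⠀⠀


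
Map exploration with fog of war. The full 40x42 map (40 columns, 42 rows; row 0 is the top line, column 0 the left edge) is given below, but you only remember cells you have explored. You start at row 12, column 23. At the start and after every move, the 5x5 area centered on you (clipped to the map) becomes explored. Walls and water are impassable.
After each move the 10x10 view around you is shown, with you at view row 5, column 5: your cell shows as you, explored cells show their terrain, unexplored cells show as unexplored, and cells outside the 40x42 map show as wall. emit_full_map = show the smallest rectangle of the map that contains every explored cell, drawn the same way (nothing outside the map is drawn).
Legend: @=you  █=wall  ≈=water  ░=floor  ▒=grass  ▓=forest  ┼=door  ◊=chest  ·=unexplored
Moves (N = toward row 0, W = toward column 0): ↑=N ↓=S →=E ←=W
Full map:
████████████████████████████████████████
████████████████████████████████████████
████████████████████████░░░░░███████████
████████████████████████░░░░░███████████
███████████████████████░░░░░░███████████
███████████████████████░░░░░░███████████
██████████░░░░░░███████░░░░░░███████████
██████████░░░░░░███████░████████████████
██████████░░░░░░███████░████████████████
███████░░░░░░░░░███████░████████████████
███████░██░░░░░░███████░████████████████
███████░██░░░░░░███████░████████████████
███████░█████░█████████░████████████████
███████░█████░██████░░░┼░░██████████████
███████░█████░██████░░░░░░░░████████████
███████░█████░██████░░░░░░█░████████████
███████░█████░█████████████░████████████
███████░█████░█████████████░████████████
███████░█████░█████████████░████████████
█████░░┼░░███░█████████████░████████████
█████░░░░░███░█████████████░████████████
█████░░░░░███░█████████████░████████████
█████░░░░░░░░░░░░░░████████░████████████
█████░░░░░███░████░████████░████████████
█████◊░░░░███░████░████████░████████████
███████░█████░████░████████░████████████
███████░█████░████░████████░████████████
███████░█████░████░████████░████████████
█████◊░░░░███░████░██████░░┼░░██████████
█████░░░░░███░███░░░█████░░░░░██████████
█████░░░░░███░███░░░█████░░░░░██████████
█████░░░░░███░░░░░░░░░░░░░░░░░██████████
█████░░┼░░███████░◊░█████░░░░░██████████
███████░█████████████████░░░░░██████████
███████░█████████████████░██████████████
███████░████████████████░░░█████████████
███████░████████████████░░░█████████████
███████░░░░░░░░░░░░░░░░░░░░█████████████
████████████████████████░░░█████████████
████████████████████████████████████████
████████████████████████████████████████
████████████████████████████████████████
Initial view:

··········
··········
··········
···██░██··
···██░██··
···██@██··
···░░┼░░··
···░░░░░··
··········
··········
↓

··········
··········
···██░██··
···██░██··
···██░██··
···░░@░░··
···░░░░░··
···░░░░░··
··········
··········

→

··········
··········
··██░██···
··██░███··
··██░███··
··░░┼@░█··
··░░░░░░··
··░░░░░█··
··········
··········

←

··········
··········
···██░██··
···██░███·
···██░███·
···░░@░░█·
···░░░░░░·
···░░░░░█·
··········
··········

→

··········
··········
··██░██···
··██░███··
··██░███··
··░░┼@░█··
··░░░░░░··
··░░░░░█··
··········
··········

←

··········
··········
···██░██··
···██░███·
···██░███·
···░░@░░█·
···░░░░░░·
···░░░░░█·
··········
··········

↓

··········
···██░██··
···██░███·
···██░███·
···░░┼░░█·
···░░@░░░·
···░░░░░█·
···█████··
··········
··········

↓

···██░██··
···██░███·
···██░███·
···░░┼░░█·
···░░░░░░·
···░░@░░█·
···█████··
···█████··
··········
··········

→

··██░██···
··██░███··
··██░███··
··░░┼░░█··
··░░░░░░··
··░░░@░█··
··██████··
··██████··
··········
··········

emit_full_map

██░██·
██░███
██░███
░░┼░░█
░░░░░░
░░░@░█
██████
██████

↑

··········
··██░██···
··██░███··
··██░███··
··░░┼░░█··
··░░░@░░··
··░░░░░█··
··██████··
··██████··
··········

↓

··██░██···
··██░███··
··██░███··
··░░┼░░█··
··░░░░░░··
··░░░@░█··
··██████··
··██████··
··········
··········

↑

··········
··██░██···
··██░███··
··██░███··
··░░┼░░█··
··░░░@░░··
··░░░░░█··
··██████··
··██████··
··········

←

··········
···██░██··
···██░███·
···██░███·
···░░┼░░█·
···░░@░░░·
···░░░░░█·
···██████·
···██████·
··········
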